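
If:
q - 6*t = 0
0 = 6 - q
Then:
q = 6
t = 1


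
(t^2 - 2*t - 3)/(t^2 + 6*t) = (t^2 - 2*t - 3)/(t*(t + 6))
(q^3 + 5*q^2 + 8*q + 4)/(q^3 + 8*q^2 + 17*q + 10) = (q + 2)/(q + 5)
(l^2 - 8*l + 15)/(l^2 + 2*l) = (l^2 - 8*l + 15)/(l*(l + 2))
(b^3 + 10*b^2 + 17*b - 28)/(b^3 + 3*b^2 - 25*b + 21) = (b + 4)/(b - 3)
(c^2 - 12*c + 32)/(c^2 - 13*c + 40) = (c - 4)/(c - 5)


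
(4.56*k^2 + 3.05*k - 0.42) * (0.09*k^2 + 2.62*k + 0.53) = 0.4104*k^4 + 12.2217*k^3 + 10.37*k^2 + 0.5161*k - 0.2226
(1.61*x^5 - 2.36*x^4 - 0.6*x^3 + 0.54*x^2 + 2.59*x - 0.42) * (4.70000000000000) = 7.567*x^5 - 11.092*x^4 - 2.82*x^3 + 2.538*x^2 + 12.173*x - 1.974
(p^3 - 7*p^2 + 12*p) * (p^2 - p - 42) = p^5 - 8*p^4 - 23*p^3 + 282*p^2 - 504*p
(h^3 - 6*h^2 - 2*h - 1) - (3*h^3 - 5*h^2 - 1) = -2*h^3 - h^2 - 2*h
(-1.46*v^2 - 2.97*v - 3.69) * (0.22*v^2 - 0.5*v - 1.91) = -0.3212*v^4 + 0.0765999999999999*v^3 + 3.4618*v^2 + 7.5177*v + 7.0479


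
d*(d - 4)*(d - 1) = d^3 - 5*d^2 + 4*d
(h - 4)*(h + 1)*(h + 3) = h^3 - 13*h - 12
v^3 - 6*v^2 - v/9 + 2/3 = (v - 6)*(v - 1/3)*(v + 1/3)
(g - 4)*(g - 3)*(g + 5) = g^3 - 2*g^2 - 23*g + 60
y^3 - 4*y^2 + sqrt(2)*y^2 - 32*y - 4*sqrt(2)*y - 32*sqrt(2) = (y - 8)*(y + 4)*(y + sqrt(2))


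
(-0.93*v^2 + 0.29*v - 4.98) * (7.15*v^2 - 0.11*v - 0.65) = -6.6495*v^4 + 2.1758*v^3 - 35.0344*v^2 + 0.3593*v + 3.237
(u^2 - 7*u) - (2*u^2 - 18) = -u^2 - 7*u + 18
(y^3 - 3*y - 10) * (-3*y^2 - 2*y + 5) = -3*y^5 - 2*y^4 + 14*y^3 + 36*y^2 + 5*y - 50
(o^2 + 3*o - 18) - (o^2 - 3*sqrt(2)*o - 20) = 3*o + 3*sqrt(2)*o + 2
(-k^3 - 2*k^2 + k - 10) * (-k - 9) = k^4 + 11*k^3 + 17*k^2 + k + 90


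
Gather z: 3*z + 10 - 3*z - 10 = 0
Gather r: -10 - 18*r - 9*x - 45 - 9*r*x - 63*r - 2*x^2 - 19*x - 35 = r*(-9*x - 81) - 2*x^2 - 28*x - 90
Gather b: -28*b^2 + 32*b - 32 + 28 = -28*b^2 + 32*b - 4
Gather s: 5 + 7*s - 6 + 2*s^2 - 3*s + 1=2*s^2 + 4*s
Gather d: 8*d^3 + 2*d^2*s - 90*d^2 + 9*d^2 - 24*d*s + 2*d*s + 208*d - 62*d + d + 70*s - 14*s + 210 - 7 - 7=8*d^3 + d^2*(2*s - 81) + d*(147 - 22*s) + 56*s + 196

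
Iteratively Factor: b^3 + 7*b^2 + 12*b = (b)*(b^2 + 7*b + 12) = b*(b + 3)*(b + 4)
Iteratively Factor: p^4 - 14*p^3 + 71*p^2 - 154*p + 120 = (p - 5)*(p^3 - 9*p^2 + 26*p - 24) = (p - 5)*(p - 2)*(p^2 - 7*p + 12) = (p - 5)*(p - 4)*(p - 2)*(p - 3)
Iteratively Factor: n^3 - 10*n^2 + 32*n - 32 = (n - 2)*(n^2 - 8*n + 16) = (n - 4)*(n - 2)*(n - 4)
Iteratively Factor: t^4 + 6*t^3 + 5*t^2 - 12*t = (t + 4)*(t^3 + 2*t^2 - 3*t) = (t + 3)*(t + 4)*(t^2 - t) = (t - 1)*(t + 3)*(t + 4)*(t)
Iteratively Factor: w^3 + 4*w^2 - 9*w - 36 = (w - 3)*(w^2 + 7*w + 12) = (w - 3)*(w + 3)*(w + 4)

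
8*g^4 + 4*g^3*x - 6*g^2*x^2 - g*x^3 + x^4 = (-2*g + x)^2*(g + x)*(2*g + x)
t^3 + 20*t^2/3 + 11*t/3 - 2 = (t - 1/3)*(t + 1)*(t + 6)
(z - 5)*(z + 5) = z^2 - 25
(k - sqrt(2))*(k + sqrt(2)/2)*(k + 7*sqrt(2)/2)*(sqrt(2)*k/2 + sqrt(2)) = sqrt(2)*k^4/2 + sqrt(2)*k^3 + 3*k^3 - 9*sqrt(2)*k^2/4 + 6*k^2 - 9*sqrt(2)*k/2 - 7*k/2 - 7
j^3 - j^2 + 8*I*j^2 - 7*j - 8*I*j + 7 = (j - 1)*(j + I)*(j + 7*I)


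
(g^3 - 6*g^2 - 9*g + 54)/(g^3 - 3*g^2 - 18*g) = (g - 3)/g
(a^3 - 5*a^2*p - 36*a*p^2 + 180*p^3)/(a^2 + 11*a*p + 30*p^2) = (a^2 - 11*a*p + 30*p^2)/(a + 5*p)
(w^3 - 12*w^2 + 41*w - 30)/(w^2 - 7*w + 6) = w - 5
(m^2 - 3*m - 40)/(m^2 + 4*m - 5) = (m - 8)/(m - 1)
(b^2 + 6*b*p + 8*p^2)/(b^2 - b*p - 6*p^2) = (-b - 4*p)/(-b + 3*p)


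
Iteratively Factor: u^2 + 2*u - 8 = (u - 2)*(u + 4)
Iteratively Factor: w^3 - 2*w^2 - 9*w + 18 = (w - 2)*(w^2 - 9) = (w - 3)*(w - 2)*(w + 3)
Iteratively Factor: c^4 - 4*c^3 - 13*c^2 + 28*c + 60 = (c + 2)*(c^3 - 6*c^2 - c + 30) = (c + 2)^2*(c^2 - 8*c + 15) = (c - 3)*(c + 2)^2*(c - 5)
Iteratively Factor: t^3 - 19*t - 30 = (t - 5)*(t^2 + 5*t + 6) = (t - 5)*(t + 3)*(t + 2)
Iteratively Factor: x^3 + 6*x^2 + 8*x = (x + 4)*(x^2 + 2*x) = x*(x + 4)*(x + 2)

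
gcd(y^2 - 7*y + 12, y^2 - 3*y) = y - 3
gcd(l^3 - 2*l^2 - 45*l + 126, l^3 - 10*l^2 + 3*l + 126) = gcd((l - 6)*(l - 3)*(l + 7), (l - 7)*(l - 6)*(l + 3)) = l - 6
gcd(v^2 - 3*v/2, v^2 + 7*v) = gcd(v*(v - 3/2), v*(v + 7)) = v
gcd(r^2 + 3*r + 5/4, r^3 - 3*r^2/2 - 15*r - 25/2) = r + 5/2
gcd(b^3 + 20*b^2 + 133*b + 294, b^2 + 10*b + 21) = b + 7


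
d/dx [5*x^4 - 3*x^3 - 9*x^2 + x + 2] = 20*x^3 - 9*x^2 - 18*x + 1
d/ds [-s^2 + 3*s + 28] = 3 - 2*s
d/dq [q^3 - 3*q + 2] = 3*q^2 - 3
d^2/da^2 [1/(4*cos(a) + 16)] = (sin(a)^2 + 4*cos(a) + 1)/(4*(cos(a) + 4)^3)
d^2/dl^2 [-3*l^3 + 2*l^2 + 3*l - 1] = 4 - 18*l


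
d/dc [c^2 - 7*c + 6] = 2*c - 7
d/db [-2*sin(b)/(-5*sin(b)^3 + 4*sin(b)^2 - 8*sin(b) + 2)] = 4*(-5*sin(b)^3 + 2*sin(b)^2 - 1)*cos(b)/(5*sin(b)^3 - 4*sin(b)^2 + 8*sin(b) - 2)^2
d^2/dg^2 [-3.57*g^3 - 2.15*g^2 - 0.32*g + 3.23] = -21.42*g - 4.3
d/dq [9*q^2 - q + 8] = 18*q - 1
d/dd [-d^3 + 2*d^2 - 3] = d*(4 - 3*d)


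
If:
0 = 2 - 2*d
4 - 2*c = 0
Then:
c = 2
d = 1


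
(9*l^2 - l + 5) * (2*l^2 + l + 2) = 18*l^4 + 7*l^3 + 27*l^2 + 3*l + 10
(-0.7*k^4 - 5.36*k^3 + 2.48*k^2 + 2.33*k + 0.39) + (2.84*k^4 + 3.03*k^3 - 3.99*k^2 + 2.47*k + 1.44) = 2.14*k^4 - 2.33*k^3 - 1.51*k^2 + 4.8*k + 1.83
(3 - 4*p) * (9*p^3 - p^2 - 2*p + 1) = -36*p^4 + 31*p^3 + 5*p^2 - 10*p + 3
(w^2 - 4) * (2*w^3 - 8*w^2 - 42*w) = 2*w^5 - 8*w^4 - 50*w^3 + 32*w^2 + 168*w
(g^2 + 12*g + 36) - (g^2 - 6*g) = 18*g + 36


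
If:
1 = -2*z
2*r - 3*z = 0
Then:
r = -3/4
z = -1/2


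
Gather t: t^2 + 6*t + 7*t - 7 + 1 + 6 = t^2 + 13*t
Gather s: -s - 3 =-s - 3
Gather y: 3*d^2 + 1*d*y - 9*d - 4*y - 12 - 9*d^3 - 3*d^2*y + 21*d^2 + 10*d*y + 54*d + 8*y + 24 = -9*d^3 + 24*d^2 + 45*d + y*(-3*d^2 + 11*d + 4) + 12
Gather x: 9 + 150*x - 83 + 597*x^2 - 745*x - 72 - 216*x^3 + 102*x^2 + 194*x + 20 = -216*x^3 + 699*x^2 - 401*x - 126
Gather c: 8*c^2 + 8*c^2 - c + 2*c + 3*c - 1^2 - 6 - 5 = 16*c^2 + 4*c - 12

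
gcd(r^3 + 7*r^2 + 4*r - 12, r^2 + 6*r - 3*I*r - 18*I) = r + 6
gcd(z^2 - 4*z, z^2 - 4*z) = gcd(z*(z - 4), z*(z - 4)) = z^2 - 4*z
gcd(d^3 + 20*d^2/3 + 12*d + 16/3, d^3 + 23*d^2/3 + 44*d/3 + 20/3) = d^2 + 8*d/3 + 4/3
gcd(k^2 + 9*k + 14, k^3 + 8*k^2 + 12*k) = k + 2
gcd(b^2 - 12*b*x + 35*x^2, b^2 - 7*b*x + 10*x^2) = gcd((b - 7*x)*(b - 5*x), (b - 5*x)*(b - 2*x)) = -b + 5*x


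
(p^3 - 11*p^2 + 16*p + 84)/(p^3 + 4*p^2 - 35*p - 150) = (p^2 - 5*p - 14)/(p^2 + 10*p + 25)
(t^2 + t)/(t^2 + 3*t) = (t + 1)/(t + 3)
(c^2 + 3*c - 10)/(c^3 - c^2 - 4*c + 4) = (c + 5)/(c^2 + c - 2)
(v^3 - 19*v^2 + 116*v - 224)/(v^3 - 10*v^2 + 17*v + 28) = (v - 8)/(v + 1)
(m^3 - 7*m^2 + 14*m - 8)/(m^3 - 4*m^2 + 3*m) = (m^2 - 6*m + 8)/(m*(m - 3))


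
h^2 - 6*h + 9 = (h - 3)^2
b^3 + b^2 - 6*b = b*(b - 2)*(b + 3)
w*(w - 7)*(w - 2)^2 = w^4 - 11*w^3 + 32*w^2 - 28*w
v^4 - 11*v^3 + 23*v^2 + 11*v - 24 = (v - 8)*(v - 3)*(v - 1)*(v + 1)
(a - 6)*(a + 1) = a^2 - 5*a - 6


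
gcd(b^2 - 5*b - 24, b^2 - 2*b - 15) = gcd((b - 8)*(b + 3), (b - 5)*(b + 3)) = b + 3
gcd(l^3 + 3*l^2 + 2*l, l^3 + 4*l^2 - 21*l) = l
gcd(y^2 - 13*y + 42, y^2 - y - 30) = y - 6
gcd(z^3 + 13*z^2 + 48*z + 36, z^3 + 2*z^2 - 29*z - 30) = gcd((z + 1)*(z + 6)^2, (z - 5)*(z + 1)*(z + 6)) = z^2 + 7*z + 6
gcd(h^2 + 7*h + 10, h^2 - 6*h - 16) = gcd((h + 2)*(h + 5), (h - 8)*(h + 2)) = h + 2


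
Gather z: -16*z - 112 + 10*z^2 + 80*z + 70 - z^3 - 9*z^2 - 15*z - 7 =-z^3 + z^2 + 49*z - 49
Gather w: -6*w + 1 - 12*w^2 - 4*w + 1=-12*w^2 - 10*w + 2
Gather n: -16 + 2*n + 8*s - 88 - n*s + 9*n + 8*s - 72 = n*(11 - s) + 16*s - 176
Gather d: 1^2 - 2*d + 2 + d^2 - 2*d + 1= d^2 - 4*d + 4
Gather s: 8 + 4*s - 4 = 4*s + 4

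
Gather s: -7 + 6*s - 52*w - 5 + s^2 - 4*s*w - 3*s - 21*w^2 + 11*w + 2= s^2 + s*(3 - 4*w) - 21*w^2 - 41*w - 10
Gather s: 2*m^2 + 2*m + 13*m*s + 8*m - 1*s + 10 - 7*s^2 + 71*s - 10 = 2*m^2 + 10*m - 7*s^2 + s*(13*m + 70)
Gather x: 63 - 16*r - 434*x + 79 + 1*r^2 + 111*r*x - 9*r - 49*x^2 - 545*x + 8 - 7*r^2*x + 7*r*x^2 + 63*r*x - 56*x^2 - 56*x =r^2 - 25*r + x^2*(7*r - 105) + x*(-7*r^2 + 174*r - 1035) + 150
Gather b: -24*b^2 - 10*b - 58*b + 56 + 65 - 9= -24*b^2 - 68*b + 112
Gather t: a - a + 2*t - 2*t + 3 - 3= 0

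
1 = 1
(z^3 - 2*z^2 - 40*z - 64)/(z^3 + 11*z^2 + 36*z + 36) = (z^2 - 4*z - 32)/(z^2 + 9*z + 18)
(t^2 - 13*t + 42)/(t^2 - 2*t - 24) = (t - 7)/(t + 4)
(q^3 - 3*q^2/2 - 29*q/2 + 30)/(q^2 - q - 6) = (q^2 + 3*q/2 - 10)/(q + 2)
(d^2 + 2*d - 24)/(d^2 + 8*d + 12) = (d - 4)/(d + 2)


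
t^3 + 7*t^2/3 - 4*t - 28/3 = (t - 2)*(t + 2)*(t + 7/3)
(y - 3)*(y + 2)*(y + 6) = y^3 + 5*y^2 - 12*y - 36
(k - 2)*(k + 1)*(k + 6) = k^3 + 5*k^2 - 8*k - 12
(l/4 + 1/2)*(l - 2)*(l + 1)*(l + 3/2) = l^4/4 + 5*l^3/8 - 5*l^2/8 - 5*l/2 - 3/2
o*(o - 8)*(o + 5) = o^3 - 3*o^2 - 40*o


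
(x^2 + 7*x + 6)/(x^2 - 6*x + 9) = (x^2 + 7*x + 6)/(x^2 - 6*x + 9)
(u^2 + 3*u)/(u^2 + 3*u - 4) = u*(u + 3)/(u^2 + 3*u - 4)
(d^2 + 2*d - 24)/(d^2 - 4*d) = (d + 6)/d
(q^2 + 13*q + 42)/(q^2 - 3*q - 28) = (q^2 + 13*q + 42)/(q^2 - 3*q - 28)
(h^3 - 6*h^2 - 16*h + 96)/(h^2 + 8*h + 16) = (h^2 - 10*h + 24)/(h + 4)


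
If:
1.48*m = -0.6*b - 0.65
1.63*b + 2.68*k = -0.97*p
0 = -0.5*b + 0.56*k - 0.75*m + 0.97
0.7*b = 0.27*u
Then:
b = 0.385714285714286*u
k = 0.13496276889134*u - 2.32034266409266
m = -0.156370656370656*u - 0.439189189189189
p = 6.41084364924571 - 1.02104588282792*u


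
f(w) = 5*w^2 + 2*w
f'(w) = 10*w + 2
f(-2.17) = 19.20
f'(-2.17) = -19.70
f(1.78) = 19.40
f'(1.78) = 19.80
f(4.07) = 90.96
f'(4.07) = 42.70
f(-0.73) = 1.20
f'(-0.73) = -5.30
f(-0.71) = 1.10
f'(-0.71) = -5.10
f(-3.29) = 47.54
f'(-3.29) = -30.90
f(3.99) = 87.58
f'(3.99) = 41.90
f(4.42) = 106.52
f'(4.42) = 46.20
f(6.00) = 192.00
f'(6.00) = 62.00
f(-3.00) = 39.00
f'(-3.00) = -28.00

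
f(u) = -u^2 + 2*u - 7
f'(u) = 2 - 2*u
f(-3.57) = -26.88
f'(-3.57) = 9.14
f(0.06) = -6.88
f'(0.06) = 1.88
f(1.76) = -6.58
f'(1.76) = -1.52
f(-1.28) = -11.20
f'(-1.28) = 4.56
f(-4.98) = -41.76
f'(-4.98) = 11.96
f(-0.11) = -7.23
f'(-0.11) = 2.22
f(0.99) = -6.00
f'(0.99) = 0.02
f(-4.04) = -31.40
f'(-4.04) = 10.08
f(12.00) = -127.00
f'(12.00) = -22.00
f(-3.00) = -22.00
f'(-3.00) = 8.00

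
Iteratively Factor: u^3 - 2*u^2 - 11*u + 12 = (u - 4)*(u^2 + 2*u - 3) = (u - 4)*(u - 1)*(u + 3)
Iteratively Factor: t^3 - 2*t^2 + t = (t - 1)*(t^2 - t) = (t - 1)^2*(t)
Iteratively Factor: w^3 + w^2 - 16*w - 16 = (w + 1)*(w^2 - 16) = (w + 1)*(w + 4)*(w - 4)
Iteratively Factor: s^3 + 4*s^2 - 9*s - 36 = (s + 3)*(s^2 + s - 12) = (s + 3)*(s + 4)*(s - 3)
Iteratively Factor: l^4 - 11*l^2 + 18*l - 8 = (l + 4)*(l^3 - 4*l^2 + 5*l - 2) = (l - 1)*(l + 4)*(l^2 - 3*l + 2) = (l - 1)^2*(l + 4)*(l - 2)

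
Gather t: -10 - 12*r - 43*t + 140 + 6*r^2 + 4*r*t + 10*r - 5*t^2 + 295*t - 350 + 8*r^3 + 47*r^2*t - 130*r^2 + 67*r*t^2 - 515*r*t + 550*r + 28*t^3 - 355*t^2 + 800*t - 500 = 8*r^3 - 124*r^2 + 548*r + 28*t^3 + t^2*(67*r - 360) + t*(47*r^2 - 511*r + 1052) - 720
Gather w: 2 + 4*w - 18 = 4*w - 16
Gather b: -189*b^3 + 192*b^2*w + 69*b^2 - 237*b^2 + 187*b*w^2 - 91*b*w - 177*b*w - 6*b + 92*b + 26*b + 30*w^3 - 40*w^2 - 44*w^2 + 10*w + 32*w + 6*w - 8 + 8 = -189*b^3 + b^2*(192*w - 168) + b*(187*w^2 - 268*w + 112) + 30*w^3 - 84*w^2 + 48*w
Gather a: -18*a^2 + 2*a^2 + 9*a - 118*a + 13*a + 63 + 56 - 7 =-16*a^2 - 96*a + 112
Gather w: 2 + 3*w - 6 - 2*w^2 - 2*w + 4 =-2*w^2 + w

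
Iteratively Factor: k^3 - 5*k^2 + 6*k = (k)*(k^2 - 5*k + 6) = k*(k - 2)*(k - 3)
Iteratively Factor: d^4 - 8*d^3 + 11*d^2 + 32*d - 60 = (d - 2)*(d^3 - 6*d^2 - d + 30) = (d - 3)*(d - 2)*(d^2 - 3*d - 10) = (d - 5)*(d - 3)*(d - 2)*(d + 2)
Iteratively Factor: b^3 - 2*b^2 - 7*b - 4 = (b + 1)*(b^2 - 3*b - 4) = (b + 1)^2*(b - 4)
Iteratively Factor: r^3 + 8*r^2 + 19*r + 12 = (r + 4)*(r^2 + 4*r + 3) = (r + 3)*(r + 4)*(r + 1)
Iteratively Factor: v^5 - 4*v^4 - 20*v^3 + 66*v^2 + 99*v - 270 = (v - 3)*(v^4 - v^3 - 23*v^2 - 3*v + 90) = (v - 3)*(v - 2)*(v^3 + v^2 - 21*v - 45) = (v - 5)*(v - 3)*(v - 2)*(v^2 + 6*v + 9) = (v - 5)*(v - 3)*(v - 2)*(v + 3)*(v + 3)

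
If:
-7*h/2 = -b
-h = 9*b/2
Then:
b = 0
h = 0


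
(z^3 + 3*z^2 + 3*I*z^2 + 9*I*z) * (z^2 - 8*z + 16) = z^5 - 5*z^4 + 3*I*z^4 - 8*z^3 - 15*I*z^3 + 48*z^2 - 24*I*z^2 + 144*I*z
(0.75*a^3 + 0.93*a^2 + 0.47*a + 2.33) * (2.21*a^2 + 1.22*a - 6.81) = 1.6575*a^5 + 2.9703*a^4 - 2.9342*a^3 - 0.6106*a^2 - 0.358099999999999*a - 15.8673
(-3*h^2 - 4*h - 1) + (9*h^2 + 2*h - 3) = 6*h^2 - 2*h - 4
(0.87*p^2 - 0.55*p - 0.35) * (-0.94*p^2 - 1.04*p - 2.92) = -0.8178*p^4 - 0.3878*p^3 - 1.6394*p^2 + 1.97*p + 1.022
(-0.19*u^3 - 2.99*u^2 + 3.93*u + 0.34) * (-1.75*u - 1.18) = 0.3325*u^4 + 5.4567*u^3 - 3.3493*u^2 - 5.2324*u - 0.4012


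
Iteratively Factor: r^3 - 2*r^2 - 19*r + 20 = (r - 5)*(r^2 + 3*r - 4) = (r - 5)*(r + 4)*(r - 1)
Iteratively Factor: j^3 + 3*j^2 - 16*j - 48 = (j + 3)*(j^2 - 16) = (j - 4)*(j + 3)*(j + 4)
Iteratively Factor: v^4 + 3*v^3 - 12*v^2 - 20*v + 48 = (v + 3)*(v^3 - 12*v + 16) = (v - 2)*(v + 3)*(v^2 + 2*v - 8) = (v - 2)*(v + 3)*(v + 4)*(v - 2)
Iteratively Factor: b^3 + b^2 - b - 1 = (b + 1)*(b^2 - 1) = (b + 1)^2*(b - 1)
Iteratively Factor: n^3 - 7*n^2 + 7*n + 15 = (n + 1)*(n^2 - 8*n + 15) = (n - 5)*(n + 1)*(n - 3)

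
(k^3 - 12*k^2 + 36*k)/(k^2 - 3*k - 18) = k*(k - 6)/(k + 3)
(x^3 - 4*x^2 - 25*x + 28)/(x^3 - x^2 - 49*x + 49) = (x + 4)/(x + 7)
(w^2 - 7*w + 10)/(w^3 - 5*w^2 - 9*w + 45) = (w - 2)/(w^2 - 9)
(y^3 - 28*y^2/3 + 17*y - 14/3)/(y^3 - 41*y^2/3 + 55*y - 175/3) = (3*y^2 - 7*y + 2)/(3*y^2 - 20*y + 25)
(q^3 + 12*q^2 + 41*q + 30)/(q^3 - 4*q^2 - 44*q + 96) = (q^2 + 6*q + 5)/(q^2 - 10*q + 16)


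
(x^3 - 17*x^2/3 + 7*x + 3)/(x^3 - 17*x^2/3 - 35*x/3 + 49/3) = (3*x^3 - 17*x^2 + 21*x + 9)/(3*x^3 - 17*x^2 - 35*x + 49)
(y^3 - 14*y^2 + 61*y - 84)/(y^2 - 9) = (y^2 - 11*y + 28)/(y + 3)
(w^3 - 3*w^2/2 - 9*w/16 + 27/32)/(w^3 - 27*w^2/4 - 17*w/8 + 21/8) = (8*w^2 - 18*w + 9)/(4*(2*w^2 - 15*w + 7))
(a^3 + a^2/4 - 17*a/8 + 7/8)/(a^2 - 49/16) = 2*(2*a^2 - 3*a + 1)/(4*a - 7)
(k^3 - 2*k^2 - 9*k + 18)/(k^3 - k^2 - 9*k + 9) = (k - 2)/(k - 1)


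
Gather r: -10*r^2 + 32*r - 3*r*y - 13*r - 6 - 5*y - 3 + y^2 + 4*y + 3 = -10*r^2 + r*(19 - 3*y) + y^2 - y - 6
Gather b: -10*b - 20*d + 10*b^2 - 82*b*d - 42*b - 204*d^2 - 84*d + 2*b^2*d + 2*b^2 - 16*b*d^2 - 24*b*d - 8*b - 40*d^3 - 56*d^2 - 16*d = b^2*(2*d + 12) + b*(-16*d^2 - 106*d - 60) - 40*d^3 - 260*d^2 - 120*d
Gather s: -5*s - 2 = -5*s - 2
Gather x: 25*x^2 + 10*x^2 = 35*x^2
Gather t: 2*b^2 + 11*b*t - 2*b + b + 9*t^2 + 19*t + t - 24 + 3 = 2*b^2 - b + 9*t^2 + t*(11*b + 20) - 21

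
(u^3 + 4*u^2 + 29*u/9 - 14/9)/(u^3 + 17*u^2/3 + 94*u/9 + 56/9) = (3*u - 1)/(3*u + 4)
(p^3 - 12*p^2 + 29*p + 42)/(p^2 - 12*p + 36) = (p^2 - 6*p - 7)/(p - 6)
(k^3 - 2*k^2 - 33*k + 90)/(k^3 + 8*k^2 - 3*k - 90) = (k - 5)/(k + 5)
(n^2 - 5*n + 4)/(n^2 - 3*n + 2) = (n - 4)/(n - 2)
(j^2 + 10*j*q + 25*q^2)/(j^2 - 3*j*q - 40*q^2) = (-j - 5*q)/(-j + 8*q)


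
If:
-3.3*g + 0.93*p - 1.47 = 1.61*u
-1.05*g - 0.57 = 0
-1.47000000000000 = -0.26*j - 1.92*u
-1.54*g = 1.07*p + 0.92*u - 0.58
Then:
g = -0.54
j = 0.90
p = 0.77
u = 0.64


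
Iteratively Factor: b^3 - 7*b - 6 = (b + 1)*(b^2 - b - 6) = (b + 1)*(b + 2)*(b - 3)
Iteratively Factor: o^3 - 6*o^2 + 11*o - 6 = (o - 1)*(o^2 - 5*o + 6) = (o - 2)*(o - 1)*(o - 3)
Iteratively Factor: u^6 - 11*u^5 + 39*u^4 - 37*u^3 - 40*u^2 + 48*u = (u - 3)*(u^5 - 8*u^4 + 15*u^3 + 8*u^2 - 16*u) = (u - 3)*(u - 1)*(u^4 - 7*u^3 + 8*u^2 + 16*u) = u*(u - 3)*(u - 1)*(u^3 - 7*u^2 + 8*u + 16) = u*(u - 4)*(u - 3)*(u - 1)*(u^2 - 3*u - 4) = u*(u - 4)*(u - 3)*(u - 1)*(u + 1)*(u - 4)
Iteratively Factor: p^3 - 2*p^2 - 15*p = (p + 3)*(p^2 - 5*p) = (p - 5)*(p + 3)*(p)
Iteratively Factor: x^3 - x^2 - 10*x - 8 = (x + 2)*(x^2 - 3*x - 4) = (x - 4)*(x + 2)*(x + 1)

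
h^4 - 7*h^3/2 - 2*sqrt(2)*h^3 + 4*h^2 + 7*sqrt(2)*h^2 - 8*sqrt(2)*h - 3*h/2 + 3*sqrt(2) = (h - 3/2)*(h - 1)^2*(h - 2*sqrt(2))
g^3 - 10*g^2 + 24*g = g*(g - 6)*(g - 4)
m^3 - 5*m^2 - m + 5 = (m - 5)*(m - 1)*(m + 1)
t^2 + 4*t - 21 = (t - 3)*(t + 7)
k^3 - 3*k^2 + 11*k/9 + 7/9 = (k - 7/3)*(k - 1)*(k + 1/3)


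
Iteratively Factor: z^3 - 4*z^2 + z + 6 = (z + 1)*(z^2 - 5*z + 6) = (z - 2)*(z + 1)*(z - 3)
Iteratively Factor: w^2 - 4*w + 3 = (w - 3)*(w - 1)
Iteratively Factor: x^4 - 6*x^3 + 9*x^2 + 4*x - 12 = (x - 2)*(x^3 - 4*x^2 + x + 6) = (x - 2)^2*(x^2 - 2*x - 3) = (x - 2)^2*(x + 1)*(x - 3)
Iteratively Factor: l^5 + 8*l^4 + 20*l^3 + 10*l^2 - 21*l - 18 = (l + 3)*(l^4 + 5*l^3 + 5*l^2 - 5*l - 6) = (l - 1)*(l + 3)*(l^3 + 6*l^2 + 11*l + 6) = (l - 1)*(l + 3)^2*(l^2 + 3*l + 2) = (l - 1)*(l + 2)*(l + 3)^2*(l + 1)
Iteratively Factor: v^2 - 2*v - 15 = (v - 5)*(v + 3)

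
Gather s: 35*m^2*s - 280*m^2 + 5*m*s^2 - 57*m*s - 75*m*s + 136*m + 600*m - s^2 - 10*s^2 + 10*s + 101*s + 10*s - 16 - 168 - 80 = -280*m^2 + 736*m + s^2*(5*m - 11) + s*(35*m^2 - 132*m + 121) - 264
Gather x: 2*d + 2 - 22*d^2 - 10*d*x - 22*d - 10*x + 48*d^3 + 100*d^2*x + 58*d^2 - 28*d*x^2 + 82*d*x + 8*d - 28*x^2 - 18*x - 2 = 48*d^3 + 36*d^2 - 12*d + x^2*(-28*d - 28) + x*(100*d^2 + 72*d - 28)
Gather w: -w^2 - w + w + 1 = 1 - w^2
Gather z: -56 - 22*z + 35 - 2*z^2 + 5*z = -2*z^2 - 17*z - 21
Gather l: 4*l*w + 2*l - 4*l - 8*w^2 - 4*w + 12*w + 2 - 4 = l*(4*w - 2) - 8*w^2 + 8*w - 2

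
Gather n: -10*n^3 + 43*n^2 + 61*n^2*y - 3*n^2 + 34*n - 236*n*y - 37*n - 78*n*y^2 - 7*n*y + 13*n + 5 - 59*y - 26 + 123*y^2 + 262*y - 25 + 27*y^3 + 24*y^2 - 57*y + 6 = -10*n^3 + n^2*(61*y + 40) + n*(-78*y^2 - 243*y + 10) + 27*y^3 + 147*y^2 + 146*y - 40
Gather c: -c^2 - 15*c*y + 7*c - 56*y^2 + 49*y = -c^2 + c*(7 - 15*y) - 56*y^2 + 49*y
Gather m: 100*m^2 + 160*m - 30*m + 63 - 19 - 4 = 100*m^2 + 130*m + 40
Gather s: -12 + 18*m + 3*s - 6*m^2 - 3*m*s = -6*m^2 + 18*m + s*(3 - 3*m) - 12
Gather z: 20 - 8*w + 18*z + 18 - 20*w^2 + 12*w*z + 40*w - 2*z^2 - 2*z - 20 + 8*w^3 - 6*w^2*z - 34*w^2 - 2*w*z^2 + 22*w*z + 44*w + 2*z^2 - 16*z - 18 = 8*w^3 - 54*w^2 - 2*w*z^2 + 76*w + z*(-6*w^2 + 34*w)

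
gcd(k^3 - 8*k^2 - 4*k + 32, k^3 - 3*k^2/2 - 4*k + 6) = k^2 - 4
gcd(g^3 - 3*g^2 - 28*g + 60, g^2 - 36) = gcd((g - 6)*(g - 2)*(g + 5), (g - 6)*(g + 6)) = g - 6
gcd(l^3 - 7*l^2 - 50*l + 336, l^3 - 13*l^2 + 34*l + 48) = l^2 - 14*l + 48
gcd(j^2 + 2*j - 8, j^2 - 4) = j - 2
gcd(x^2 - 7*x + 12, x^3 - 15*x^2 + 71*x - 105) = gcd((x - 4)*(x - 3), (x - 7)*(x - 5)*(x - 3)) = x - 3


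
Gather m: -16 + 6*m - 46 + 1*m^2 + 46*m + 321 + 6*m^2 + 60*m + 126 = 7*m^2 + 112*m + 385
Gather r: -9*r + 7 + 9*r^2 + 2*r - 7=9*r^2 - 7*r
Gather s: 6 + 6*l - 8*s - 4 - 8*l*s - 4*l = 2*l + s*(-8*l - 8) + 2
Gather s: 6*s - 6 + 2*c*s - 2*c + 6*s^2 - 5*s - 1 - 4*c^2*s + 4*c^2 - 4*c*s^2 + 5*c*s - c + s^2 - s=4*c^2 - 3*c + s^2*(7 - 4*c) + s*(-4*c^2 + 7*c) - 7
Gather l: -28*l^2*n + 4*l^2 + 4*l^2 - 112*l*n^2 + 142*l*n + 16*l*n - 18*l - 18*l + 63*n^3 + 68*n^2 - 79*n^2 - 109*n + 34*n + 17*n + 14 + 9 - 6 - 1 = l^2*(8 - 28*n) + l*(-112*n^2 + 158*n - 36) + 63*n^3 - 11*n^2 - 58*n + 16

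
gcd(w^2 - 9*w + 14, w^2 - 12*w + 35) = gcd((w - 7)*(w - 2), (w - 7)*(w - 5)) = w - 7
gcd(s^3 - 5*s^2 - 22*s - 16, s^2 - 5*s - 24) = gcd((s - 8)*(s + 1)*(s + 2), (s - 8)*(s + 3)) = s - 8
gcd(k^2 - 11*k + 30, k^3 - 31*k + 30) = k - 5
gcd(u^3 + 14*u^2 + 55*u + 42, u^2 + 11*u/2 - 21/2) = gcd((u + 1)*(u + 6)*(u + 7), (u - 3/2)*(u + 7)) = u + 7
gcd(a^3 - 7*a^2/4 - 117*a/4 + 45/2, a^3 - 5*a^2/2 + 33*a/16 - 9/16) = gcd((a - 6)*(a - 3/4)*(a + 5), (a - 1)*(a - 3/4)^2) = a - 3/4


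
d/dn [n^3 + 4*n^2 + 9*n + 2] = 3*n^2 + 8*n + 9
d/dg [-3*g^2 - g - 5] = -6*g - 1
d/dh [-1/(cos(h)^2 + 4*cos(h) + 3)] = -2*(cos(h) + 2)*sin(h)/(cos(h)^2 + 4*cos(h) + 3)^2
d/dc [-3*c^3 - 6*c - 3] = -9*c^2 - 6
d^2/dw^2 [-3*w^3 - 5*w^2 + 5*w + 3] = -18*w - 10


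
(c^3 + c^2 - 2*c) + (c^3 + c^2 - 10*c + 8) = 2*c^3 + 2*c^2 - 12*c + 8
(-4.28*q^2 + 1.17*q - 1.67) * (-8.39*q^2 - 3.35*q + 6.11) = 35.9092*q^4 + 4.5217*q^3 - 16.059*q^2 + 12.7432*q - 10.2037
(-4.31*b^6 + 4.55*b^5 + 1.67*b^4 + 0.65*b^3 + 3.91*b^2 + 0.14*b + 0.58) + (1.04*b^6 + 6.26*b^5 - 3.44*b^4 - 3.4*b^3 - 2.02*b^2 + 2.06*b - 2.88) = -3.27*b^6 + 10.81*b^5 - 1.77*b^4 - 2.75*b^3 + 1.89*b^2 + 2.2*b - 2.3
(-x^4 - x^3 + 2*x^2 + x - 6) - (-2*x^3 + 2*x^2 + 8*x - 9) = -x^4 + x^3 - 7*x + 3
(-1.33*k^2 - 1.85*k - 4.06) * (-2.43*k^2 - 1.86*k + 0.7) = 3.2319*k^4 + 6.9693*k^3 + 12.3758*k^2 + 6.2566*k - 2.842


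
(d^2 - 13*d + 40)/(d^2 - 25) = (d - 8)/(d + 5)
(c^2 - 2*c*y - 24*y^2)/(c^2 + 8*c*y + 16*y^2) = (c - 6*y)/(c + 4*y)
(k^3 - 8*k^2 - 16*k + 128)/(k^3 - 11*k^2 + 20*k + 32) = (k + 4)/(k + 1)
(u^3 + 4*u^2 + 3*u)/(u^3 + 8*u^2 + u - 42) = u*(u + 1)/(u^2 + 5*u - 14)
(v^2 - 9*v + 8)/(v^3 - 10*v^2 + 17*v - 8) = 1/(v - 1)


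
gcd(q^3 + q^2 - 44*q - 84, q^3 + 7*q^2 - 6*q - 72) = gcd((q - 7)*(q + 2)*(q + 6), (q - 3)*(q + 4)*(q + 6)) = q + 6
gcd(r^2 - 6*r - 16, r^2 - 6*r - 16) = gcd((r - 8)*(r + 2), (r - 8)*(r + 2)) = r^2 - 6*r - 16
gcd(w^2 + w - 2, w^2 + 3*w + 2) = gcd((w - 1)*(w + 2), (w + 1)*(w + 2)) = w + 2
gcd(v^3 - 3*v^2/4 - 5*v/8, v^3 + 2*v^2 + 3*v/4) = v^2 + v/2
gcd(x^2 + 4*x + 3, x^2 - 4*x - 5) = x + 1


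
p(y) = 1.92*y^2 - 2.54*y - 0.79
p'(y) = 3.84*y - 2.54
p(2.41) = 4.24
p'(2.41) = 6.71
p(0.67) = -1.63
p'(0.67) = 0.03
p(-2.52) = 17.80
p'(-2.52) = -12.22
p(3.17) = 10.45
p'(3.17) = 9.63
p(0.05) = -0.91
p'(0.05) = -2.35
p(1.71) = 0.48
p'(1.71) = 4.03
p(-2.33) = 15.55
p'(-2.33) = -11.49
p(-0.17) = -0.30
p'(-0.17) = -3.19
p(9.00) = 131.87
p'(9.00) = 32.02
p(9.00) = 131.87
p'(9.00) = 32.02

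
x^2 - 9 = (x - 3)*(x + 3)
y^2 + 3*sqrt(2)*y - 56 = (y - 4*sqrt(2))*(y + 7*sqrt(2))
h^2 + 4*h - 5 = (h - 1)*(h + 5)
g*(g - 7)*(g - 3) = g^3 - 10*g^2 + 21*g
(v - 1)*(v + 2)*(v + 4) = v^3 + 5*v^2 + 2*v - 8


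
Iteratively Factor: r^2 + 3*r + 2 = (r + 1)*(r + 2)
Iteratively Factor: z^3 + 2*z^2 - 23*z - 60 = (z - 5)*(z^2 + 7*z + 12) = (z - 5)*(z + 4)*(z + 3)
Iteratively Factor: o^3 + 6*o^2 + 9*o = (o + 3)*(o^2 + 3*o) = o*(o + 3)*(o + 3)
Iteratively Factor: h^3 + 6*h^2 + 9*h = (h + 3)*(h^2 + 3*h) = h*(h + 3)*(h + 3)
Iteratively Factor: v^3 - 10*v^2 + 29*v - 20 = (v - 5)*(v^2 - 5*v + 4) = (v - 5)*(v - 1)*(v - 4)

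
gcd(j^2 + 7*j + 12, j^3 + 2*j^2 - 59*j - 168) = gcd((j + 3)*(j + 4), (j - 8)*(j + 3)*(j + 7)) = j + 3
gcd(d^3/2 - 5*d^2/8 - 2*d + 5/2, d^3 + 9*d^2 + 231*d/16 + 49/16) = 1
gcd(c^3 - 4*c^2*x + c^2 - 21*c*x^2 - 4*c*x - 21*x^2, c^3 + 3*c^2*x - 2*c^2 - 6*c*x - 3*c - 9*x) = c^2 + 3*c*x + c + 3*x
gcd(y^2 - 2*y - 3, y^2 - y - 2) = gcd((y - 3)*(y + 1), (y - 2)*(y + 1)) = y + 1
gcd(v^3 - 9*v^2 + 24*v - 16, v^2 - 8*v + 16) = v^2 - 8*v + 16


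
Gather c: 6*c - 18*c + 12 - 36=-12*c - 24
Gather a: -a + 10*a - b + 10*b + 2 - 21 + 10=9*a + 9*b - 9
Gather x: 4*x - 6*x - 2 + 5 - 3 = -2*x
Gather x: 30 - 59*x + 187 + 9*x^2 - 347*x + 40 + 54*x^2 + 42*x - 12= 63*x^2 - 364*x + 245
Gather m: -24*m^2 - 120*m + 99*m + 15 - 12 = -24*m^2 - 21*m + 3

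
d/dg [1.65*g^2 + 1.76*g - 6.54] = 3.3*g + 1.76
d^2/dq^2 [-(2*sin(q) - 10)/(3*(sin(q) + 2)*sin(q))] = 2*(sin(q)^2 - 22*sin(q) - 32 + 10/sin(q) + 60/sin(q)^2 + 40/sin(q)^3)/(3*(sin(q) + 2)^3)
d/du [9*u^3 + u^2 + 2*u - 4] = 27*u^2 + 2*u + 2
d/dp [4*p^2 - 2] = 8*p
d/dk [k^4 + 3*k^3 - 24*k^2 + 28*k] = 4*k^3 + 9*k^2 - 48*k + 28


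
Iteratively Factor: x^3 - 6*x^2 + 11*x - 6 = (x - 2)*(x^2 - 4*x + 3) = (x - 2)*(x - 1)*(x - 3)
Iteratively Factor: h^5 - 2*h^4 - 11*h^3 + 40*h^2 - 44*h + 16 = (h + 4)*(h^4 - 6*h^3 + 13*h^2 - 12*h + 4) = (h - 2)*(h + 4)*(h^3 - 4*h^2 + 5*h - 2) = (h - 2)*(h - 1)*(h + 4)*(h^2 - 3*h + 2) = (h - 2)*(h - 1)^2*(h + 4)*(h - 2)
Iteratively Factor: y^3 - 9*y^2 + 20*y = (y)*(y^2 - 9*y + 20) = y*(y - 5)*(y - 4)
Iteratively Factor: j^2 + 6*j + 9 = (j + 3)*(j + 3)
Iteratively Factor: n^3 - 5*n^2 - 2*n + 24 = (n - 4)*(n^2 - n - 6) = (n - 4)*(n + 2)*(n - 3)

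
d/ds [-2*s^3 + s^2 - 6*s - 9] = -6*s^2 + 2*s - 6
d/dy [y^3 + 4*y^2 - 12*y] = 3*y^2 + 8*y - 12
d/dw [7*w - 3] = 7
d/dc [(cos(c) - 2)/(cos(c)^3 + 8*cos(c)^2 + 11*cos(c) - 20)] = (-61*cos(c)/2 + cos(2*c) + cos(3*c)/2 - 1)*sin(c)/(cos(c)^3 + 8*cos(c)^2 + 11*cos(c) - 20)^2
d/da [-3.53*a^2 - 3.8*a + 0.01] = -7.06*a - 3.8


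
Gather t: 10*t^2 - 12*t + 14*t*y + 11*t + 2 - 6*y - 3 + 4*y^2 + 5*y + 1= 10*t^2 + t*(14*y - 1) + 4*y^2 - y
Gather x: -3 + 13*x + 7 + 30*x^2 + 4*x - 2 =30*x^2 + 17*x + 2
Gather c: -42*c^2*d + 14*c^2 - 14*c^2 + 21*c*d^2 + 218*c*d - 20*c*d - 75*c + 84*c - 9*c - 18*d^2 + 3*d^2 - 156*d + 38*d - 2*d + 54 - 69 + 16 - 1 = -42*c^2*d + c*(21*d^2 + 198*d) - 15*d^2 - 120*d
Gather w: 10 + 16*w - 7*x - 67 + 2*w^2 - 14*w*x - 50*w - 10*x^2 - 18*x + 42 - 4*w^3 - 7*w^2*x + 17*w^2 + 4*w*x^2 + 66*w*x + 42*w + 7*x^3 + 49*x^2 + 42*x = -4*w^3 + w^2*(19 - 7*x) + w*(4*x^2 + 52*x + 8) + 7*x^3 + 39*x^2 + 17*x - 15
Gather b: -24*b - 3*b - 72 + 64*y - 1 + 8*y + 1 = -27*b + 72*y - 72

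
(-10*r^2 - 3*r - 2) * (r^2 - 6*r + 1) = -10*r^4 + 57*r^3 + 6*r^2 + 9*r - 2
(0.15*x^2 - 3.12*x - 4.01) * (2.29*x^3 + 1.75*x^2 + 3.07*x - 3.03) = 0.3435*x^5 - 6.8823*x^4 - 14.1824*x^3 - 17.0504*x^2 - 2.8571*x + 12.1503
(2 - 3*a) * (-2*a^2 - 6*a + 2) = 6*a^3 + 14*a^2 - 18*a + 4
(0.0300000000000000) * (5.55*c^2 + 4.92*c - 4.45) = 0.1665*c^2 + 0.1476*c - 0.1335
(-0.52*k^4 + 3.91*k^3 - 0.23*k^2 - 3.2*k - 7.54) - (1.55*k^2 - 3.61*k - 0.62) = -0.52*k^4 + 3.91*k^3 - 1.78*k^2 + 0.41*k - 6.92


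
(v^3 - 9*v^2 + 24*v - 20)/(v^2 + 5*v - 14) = (v^2 - 7*v + 10)/(v + 7)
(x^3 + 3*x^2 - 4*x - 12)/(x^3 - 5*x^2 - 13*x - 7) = (-x^3 - 3*x^2 + 4*x + 12)/(-x^3 + 5*x^2 + 13*x + 7)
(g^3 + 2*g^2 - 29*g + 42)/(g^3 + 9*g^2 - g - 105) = (g - 2)/(g + 5)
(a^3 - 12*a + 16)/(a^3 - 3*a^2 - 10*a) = (-a^3 + 12*a - 16)/(a*(-a^2 + 3*a + 10))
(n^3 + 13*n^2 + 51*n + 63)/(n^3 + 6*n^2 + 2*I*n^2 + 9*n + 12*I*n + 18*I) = (n + 7)/(n + 2*I)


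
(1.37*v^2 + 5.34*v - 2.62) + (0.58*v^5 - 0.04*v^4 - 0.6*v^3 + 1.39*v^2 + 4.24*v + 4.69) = 0.58*v^5 - 0.04*v^4 - 0.6*v^3 + 2.76*v^2 + 9.58*v + 2.07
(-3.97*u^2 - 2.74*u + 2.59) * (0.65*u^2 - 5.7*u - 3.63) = -2.5805*u^4 + 20.848*u^3 + 31.7126*u^2 - 4.8168*u - 9.4017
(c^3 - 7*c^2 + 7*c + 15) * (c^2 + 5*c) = c^5 - 2*c^4 - 28*c^3 + 50*c^2 + 75*c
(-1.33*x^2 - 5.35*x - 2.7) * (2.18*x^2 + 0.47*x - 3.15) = -2.8994*x^4 - 12.2881*x^3 - 4.211*x^2 + 15.5835*x + 8.505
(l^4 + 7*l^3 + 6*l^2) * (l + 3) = l^5 + 10*l^4 + 27*l^3 + 18*l^2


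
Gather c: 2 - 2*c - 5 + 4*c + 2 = 2*c - 1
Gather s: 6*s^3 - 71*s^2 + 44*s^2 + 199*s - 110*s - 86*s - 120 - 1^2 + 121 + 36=6*s^3 - 27*s^2 + 3*s + 36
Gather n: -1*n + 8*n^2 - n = 8*n^2 - 2*n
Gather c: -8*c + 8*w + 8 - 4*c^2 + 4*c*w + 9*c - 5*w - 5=-4*c^2 + c*(4*w + 1) + 3*w + 3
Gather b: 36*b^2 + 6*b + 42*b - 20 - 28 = 36*b^2 + 48*b - 48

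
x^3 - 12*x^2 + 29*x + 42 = (x - 7)*(x - 6)*(x + 1)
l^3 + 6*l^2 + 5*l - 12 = (l - 1)*(l + 3)*(l + 4)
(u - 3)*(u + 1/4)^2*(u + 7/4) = u^4 - 3*u^3/4 - 93*u^2/16 - 173*u/64 - 21/64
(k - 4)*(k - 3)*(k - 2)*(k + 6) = k^4 - 3*k^3 - 28*k^2 + 132*k - 144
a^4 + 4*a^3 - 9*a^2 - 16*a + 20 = (a - 2)*(a - 1)*(a + 2)*(a + 5)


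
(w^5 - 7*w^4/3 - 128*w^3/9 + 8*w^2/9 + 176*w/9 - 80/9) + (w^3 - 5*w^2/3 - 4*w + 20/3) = w^5 - 7*w^4/3 - 119*w^3/9 - 7*w^2/9 + 140*w/9 - 20/9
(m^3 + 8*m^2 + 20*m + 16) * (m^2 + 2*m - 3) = m^5 + 10*m^4 + 33*m^3 + 32*m^2 - 28*m - 48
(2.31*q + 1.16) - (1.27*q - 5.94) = 1.04*q + 7.1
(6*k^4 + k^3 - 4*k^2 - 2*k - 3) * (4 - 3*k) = -18*k^5 + 21*k^4 + 16*k^3 - 10*k^2 + k - 12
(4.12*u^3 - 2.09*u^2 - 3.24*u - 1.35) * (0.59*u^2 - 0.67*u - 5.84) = 2.4308*u^5 - 3.9935*u^4 - 24.5721*u^3 + 13.5799*u^2 + 19.8261*u + 7.884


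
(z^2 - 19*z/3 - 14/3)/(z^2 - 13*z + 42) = (z + 2/3)/(z - 6)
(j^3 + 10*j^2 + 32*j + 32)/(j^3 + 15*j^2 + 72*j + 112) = (j + 2)/(j + 7)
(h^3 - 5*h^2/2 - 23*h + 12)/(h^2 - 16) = (h^2 - 13*h/2 + 3)/(h - 4)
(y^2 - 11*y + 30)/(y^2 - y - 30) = (y - 5)/(y + 5)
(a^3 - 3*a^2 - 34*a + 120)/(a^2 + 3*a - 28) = (a^2 + a - 30)/(a + 7)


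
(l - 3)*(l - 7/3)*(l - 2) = l^3 - 22*l^2/3 + 53*l/3 - 14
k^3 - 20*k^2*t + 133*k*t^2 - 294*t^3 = (k - 7*t)^2*(k - 6*t)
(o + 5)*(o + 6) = o^2 + 11*o + 30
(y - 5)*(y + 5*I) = y^2 - 5*y + 5*I*y - 25*I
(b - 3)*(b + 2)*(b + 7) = b^3 + 6*b^2 - 13*b - 42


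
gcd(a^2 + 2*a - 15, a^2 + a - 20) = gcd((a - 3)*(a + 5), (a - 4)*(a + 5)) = a + 5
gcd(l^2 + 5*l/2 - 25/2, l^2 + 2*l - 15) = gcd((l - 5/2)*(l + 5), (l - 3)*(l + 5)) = l + 5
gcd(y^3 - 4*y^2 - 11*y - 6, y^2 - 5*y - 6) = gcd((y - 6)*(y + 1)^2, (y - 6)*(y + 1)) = y^2 - 5*y - 6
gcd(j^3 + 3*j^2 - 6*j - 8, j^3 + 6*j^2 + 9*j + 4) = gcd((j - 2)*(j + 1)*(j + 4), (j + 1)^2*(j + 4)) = j^2 + 5*j + 4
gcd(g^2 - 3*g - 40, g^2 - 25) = g + 5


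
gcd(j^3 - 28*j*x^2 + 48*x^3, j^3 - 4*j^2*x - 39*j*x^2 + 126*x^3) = j + 6*x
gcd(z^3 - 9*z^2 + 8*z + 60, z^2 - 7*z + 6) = z - 6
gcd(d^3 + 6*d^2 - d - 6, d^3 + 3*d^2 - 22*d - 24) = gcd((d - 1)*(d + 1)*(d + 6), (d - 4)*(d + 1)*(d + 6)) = d^2 + 7*d + 6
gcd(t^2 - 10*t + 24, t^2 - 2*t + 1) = 1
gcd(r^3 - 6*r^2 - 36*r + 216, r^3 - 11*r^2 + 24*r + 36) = r^2 - 12*r + 36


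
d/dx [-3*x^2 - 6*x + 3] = -6*x - 6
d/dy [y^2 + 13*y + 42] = 2*y + 13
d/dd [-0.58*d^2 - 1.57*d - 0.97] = -1.16*d - 1.57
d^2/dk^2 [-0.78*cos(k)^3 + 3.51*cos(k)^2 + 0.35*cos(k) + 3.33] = 0.235*cos(k) - 7.02*cos(2*k) + 1.755*cos(3*k)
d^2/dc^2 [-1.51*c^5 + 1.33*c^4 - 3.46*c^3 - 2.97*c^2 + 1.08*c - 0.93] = -30.2*c^3 + 15.96*c^2 - 20.76*c - 5.94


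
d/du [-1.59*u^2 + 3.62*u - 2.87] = 3.62 - 3.18*u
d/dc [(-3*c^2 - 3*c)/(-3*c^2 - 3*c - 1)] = 3*(2*c + 1)/(9*c^4 + 18*c^3 + 15*c^2 + 6*c + 1)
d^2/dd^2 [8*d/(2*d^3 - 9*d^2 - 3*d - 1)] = 48*(-3*d*(-2*d^2 + 6*d + 1)^2 + (-2*d^2 - d*(2*d - 3) + 6*d + 1)*(-2*d^3 + 9*d^2 + 3*d + 1))/(-2*d^3 + 9*d^2 + 3*d + 1)^3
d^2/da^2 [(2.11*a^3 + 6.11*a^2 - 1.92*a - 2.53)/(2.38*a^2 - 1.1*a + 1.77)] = (1.4210854715202e-14*a^5 + 2.8421709430404e-14*a^4 - 2.43030799999997*a^3 - 265.068528*a^2 + 127.932906*a + 46.000714)/(13.481272*a^6 - 18.69252*a^5 + 38.717364*a^4 - 29.13416*a^3 + 28.794006*a^2 - 10.33857*a + 5.545233)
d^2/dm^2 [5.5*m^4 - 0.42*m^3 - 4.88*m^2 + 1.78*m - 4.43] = 66.0*m^2 - 2.52*m - 9.76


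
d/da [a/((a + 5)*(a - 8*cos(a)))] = -(8*a^2*sin(a) + a^2 + 40*a*sin(a) + 40*cos(a))/((a + 5)^2*(a - 8*cos(a))^2)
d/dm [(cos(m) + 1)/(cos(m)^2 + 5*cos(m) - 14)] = (cos(m)^2 + 2*cos(m) + 19)*sin(m)/(cos(m)^2 + 5*cos(m) - 14)^2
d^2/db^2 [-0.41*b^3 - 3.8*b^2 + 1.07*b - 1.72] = -2.46*b - 7.6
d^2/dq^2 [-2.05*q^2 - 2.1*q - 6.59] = -4.10000000000000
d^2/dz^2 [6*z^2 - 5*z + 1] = 12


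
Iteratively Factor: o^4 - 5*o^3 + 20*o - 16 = (o - 2)*(o^3 - 3*o^2 - 6*o + 8) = (o - 4)*(o - 2)*(o^2 + o - 2) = (o - 4)*(o - 2)*(o - 1)*(o + 2)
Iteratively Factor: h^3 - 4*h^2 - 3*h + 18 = (h + 2)*(h^2 - 6*h + 9) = (h - 3)*(h + 2)*(h - 3)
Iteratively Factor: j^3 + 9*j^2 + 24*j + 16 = (j + 1)*(j^2 + 8*j + 16) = (j + 1)*(j + 4)*(j + 4)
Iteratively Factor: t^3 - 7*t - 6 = (t + 1)*(t^2 - t - 6) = (t + 1)*(t + 2)*(t - 3)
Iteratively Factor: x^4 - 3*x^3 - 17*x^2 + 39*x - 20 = (x - 1)*(x^3 - 2*x^2 - 19*x + 20) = (x - 1)^2*(x^2 - x - 20) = (x - 1)^2*(x + 4)*(x - 5)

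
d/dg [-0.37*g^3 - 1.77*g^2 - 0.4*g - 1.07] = -1.11*g^2 - 3.54*g - 0.4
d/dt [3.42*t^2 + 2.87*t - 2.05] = 6.84*t + 2.87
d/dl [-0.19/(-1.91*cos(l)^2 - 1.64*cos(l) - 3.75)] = (0.7258*cos(l) + 0.3116)*sin(l)/(1.91*cos(l)^2 + 1.64*cos(l) + 3.75)^2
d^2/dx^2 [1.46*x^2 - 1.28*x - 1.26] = 2.92000000000000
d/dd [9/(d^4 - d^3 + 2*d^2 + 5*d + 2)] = 9*(-4*d^3 + 3*d^2 - 4*d - 5)/(d^4 - d^3 + 2*d^2 + 5*d + 2)^2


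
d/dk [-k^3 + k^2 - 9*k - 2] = -3*k^2 + 2*k - 9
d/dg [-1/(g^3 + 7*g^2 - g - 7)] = (3*g^2 + 14*g - 1)/(g^3 + 7*g^2 - g - 7)^2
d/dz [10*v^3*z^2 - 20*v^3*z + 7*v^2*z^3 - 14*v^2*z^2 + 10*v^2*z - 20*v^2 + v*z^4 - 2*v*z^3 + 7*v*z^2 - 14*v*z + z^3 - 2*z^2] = 20*v^3*z - 20*v^3 + 21*v^2*z^2 - 28*v^2*z + 10*v^2 + 4*v*z^3 - 6*v*z^2 + 14*v*z - 14*v + 3*z^2 - 4*z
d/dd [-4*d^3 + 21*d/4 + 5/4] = 21/4 - 12*d^2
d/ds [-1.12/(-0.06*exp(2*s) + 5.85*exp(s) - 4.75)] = (6.552 - 0.1344*exp(s))*exp(s)/(0.06*exp(2*s) - 5.85*exp(s) + 4.75)^2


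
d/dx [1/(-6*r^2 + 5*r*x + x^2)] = (-5*r - 2*x)/(-6*r^2 + 5*r*x + x^2)^2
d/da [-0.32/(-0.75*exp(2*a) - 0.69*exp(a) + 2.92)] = (-0.48*exp(a) - 0.2208)*exp(a)/(0.75*exp(2*a) + 0.69*exp(a) - 2.92)^2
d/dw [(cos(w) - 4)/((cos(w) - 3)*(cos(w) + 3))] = (cos(w)^2 - 8*cos(w) + 9)*sin(w)/((cos(w) - 3)^2*(cos(w) + 3)^2)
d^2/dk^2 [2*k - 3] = 0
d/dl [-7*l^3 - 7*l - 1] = -21*l^2 - 7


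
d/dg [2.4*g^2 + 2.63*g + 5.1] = 4.8*g + 2.63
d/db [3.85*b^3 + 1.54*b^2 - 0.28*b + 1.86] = 11.55*b^2 + 3.08*b - 0.28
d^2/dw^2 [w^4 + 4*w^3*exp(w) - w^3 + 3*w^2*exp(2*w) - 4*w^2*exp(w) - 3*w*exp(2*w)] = 4*w^3*exp(w) + 12*w^2*exp(2*w) + 20*w^2*exp(w) + 12*w^2 + 12*w*exp(2*w) + 8*w*exp(w) - 6*w - 6*exp(2*w) - 8*exp(w)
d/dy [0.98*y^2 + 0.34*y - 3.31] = 1.96*y + 0.34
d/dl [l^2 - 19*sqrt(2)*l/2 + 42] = 2*l - 19*sqrt(2)/2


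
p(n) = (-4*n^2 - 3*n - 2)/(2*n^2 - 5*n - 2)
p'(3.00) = 302.00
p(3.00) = -47.00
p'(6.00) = 0.67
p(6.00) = -4.10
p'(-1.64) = 0.20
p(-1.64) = -0.68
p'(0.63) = 1.13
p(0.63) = 1.26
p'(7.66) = 0.29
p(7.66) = -3.37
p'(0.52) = 0.94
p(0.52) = 1.14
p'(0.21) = 0.25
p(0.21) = 0.95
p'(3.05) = 169.42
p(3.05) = -35.69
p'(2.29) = 21.35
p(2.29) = 10.08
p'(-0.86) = -0.38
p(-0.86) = -0.63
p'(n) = (5 - 4*n)*(-4*n^2 - 3*n - 2)/(2*n^2 - 5*n - 2)^2 + (-8*n - 3)/(2*n^2 - 5*n - 2) = 2*(13*n^2 + 12*n - 2)/(4*n^4 - 20*n^3 + 17*n^2 + 20*n + 4)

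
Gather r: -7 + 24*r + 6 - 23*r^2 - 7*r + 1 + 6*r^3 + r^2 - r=6*r^3 - 22*r^2 + 16*r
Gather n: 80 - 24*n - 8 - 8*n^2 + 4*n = -8*n^2 - 20*n + 72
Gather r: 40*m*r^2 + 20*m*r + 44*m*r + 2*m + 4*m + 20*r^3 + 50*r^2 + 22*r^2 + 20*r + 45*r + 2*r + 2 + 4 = 6*m + 20*r^3 + r^2*(40*m + 72) + r*(64*m + 67) + 6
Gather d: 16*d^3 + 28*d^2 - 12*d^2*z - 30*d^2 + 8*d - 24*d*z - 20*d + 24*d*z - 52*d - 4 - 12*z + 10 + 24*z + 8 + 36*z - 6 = 16*d^3 + d^2*(-12*z - 2) - 64*d + 48*z + 8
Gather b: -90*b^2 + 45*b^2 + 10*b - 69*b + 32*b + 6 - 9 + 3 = -45*b^2 - 27*b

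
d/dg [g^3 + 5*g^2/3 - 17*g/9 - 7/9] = 3*g^2 + 10*g/3 - 17/9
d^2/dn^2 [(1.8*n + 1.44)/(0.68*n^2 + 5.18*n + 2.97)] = ((1.36*n + 5.18)*(1.8*n + 1.44)*(2.72*n + 10.36) - (7.344*n + 20.6064)*(0.68*n^2 + 5.18*n + 2.97))/(0.68*n^2 + 5.18*n + 2.97)^3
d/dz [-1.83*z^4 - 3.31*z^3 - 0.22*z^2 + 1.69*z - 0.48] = -7.32*z^3 - 9.93*z^2 - 0.44*z + 1.69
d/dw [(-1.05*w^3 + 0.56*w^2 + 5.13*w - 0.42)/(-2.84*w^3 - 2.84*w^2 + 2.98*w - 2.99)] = (4.5724*w^4 + 22.8804*w^3 + 22.0781*w^2 - 5.7344*w - 14.0871)/(8.0656*w^6 + 16.1312*w^5 - 8.8608*w^4 + 0.0568000000000026*w^3 + 25.8636*w^2 - 17.8204*w + 8.9401)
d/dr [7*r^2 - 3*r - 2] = 14*r - 3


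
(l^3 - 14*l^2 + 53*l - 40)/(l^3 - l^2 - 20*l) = (l^2 - 9*l + 8)/(l*(l + 4))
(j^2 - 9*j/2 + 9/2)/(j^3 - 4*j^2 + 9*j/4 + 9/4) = 2/(2*j + 1)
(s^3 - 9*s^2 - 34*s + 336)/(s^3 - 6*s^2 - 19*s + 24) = (s^2 - s - 42)/(s^2 + 2*s - 3)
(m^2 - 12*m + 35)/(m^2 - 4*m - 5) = (m - 7)/(m + 1)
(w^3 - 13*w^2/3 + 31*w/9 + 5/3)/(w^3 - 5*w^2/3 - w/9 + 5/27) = 3*(w - 3)/(3*w - 1)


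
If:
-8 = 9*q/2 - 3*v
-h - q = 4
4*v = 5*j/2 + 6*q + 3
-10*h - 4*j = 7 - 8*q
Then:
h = -769/270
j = 46/15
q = -311/270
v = 169/180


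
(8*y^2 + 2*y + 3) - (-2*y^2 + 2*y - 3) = 10*y^2 + 6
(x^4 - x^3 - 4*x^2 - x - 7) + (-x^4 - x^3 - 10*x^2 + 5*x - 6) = -2*x^3 - 14*x^2 + 4*x - 13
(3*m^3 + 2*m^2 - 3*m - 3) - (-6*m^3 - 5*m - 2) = 9*m^3 + 2*m^2 + 2*m - 1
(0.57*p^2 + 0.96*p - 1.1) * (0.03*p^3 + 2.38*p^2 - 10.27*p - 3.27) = 0.0171*p^5 + 1.3854*p^4 - 3.6021*p^3 - 14.3411*p^2 + 8.1578*p + 3.597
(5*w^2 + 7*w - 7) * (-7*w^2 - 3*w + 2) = -35*w^4 - 64*w^3 + 38*w^2 + 35*w - 14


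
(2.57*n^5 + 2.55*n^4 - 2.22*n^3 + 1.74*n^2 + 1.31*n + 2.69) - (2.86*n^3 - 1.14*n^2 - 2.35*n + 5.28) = 2.57*n^5 + 2.55*n^4 - 5.08*n^3 + 2.88*n^2 + 3.66*n - 2.59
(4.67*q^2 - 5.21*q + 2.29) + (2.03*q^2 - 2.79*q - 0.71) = 6.7*q^2 - 8.0*q + 1.58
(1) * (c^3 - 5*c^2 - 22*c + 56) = c^3 - 5*c^2 - 22*c + 56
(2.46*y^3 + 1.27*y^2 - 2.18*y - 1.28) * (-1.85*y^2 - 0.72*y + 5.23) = -4.551*y^5 - 4.1207*y^4 + 15.9844*y^3 + 10.5797*y^2 - 10.4798*y - 6.6944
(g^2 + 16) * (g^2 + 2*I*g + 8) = g^4 + 2*I*g^3 + 24*g^2 + 32*I*g + 128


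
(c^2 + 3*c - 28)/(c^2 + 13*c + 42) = (c - 4)/(c + 6)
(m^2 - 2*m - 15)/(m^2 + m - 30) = (m + 3)/(m + 6)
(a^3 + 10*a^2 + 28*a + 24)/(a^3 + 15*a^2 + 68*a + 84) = (a + 2)/(a + 7)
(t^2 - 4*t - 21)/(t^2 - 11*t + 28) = (t + 3)/(t - 4)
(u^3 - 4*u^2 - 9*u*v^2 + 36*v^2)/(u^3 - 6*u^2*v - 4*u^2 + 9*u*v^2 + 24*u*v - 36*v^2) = (u + 3*v)/(u - 3*v)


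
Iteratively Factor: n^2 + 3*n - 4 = (n - 1)*(n + 4)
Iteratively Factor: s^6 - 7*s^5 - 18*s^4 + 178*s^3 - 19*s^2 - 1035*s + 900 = (s + 4)*(s^5 - 11*s^4 + 26*s^3 + 74*s^2 - 315*s + 225) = (s - 5)*(s + 4)*(s^4 - 6*s^3 - 4*s^2 + 54*s - 45) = (s - 5)^2*(s + 4)*(s^3 - s^2 - 9*s + 9) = (s - 5)^2*(s - 3)*(s + 4)*(s^2 + 2*s - 3) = (s - 5)^2*(s - 3)*(s - 1)*(s + 4)*(s + 3)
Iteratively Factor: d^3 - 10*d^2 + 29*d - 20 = (d - 1)*(d^2 - 9*d + 20) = (d - 5)*(d - 1)*(d - 4)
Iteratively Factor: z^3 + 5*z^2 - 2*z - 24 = (z + 3)*(z^2 + 2*z - 8) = (z - 2)*(z + 3)*(z + 4)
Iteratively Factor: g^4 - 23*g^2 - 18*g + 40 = (g + 2)*(g^3 - 2*g^2 - 19*g + 20) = (g + 2)*(g + 4)*(g^2 - 6*g + 5) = (g - 5)*(g + 2)*(g + 4)*(g - 1)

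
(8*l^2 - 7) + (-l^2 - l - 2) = 7*l^2 - l - 9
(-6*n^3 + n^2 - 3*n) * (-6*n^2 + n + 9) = 36*n^5 - 12*n^4 - 35*n^3 + 6*n^2 - 27*n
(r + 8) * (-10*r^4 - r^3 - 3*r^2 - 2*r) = -10*r^5 - 81*r^4 - 11*r^3 - 26*r^2 - 16*r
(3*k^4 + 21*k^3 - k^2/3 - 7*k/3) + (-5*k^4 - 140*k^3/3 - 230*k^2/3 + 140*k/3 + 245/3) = -2*k^4 - 77*k^3/3 - 77*k^2 + 133*k/3 + 245/3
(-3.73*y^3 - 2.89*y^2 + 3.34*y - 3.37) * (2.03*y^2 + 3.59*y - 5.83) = -7.5719*y^5 - 19.2574*y^4 + 18.151*y^3 + 21.9982*y^2 - 31.5705*y + 19.6471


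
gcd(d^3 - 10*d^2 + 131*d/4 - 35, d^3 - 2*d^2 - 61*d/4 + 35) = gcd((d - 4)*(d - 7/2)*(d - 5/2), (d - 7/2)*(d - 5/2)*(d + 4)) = d^2 - 6*d + 35/4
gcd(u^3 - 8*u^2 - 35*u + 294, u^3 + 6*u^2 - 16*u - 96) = u + 6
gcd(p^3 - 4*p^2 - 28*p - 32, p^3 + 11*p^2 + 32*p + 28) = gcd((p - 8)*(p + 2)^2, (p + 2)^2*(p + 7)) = p^2 + 4*p + 4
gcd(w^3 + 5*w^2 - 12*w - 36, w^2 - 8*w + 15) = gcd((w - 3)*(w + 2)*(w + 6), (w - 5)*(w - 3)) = w - 3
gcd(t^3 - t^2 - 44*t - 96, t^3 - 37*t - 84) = t^2 + 7*t + 12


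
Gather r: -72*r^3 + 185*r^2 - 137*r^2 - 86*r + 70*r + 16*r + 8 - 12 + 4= -72*r^3 + 48*r^2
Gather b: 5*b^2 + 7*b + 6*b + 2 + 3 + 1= 5*b^2 + 13*b + 6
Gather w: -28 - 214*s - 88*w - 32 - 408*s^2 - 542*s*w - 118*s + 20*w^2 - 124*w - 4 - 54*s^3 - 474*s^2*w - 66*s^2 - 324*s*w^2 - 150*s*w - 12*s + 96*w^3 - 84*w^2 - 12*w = -54*s^3 - 474*s^2 - 344*s + 96*w^3 + w^2*(-324*s - 64) + w*(-474*s^2 - 692*s - 224) - 64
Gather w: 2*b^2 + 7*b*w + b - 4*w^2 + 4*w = 2*b^2 + b - 4*w^2 + w*(7*b + 4)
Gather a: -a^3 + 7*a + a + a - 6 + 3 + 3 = -a^3 + 9*a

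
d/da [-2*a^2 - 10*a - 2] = -4*a - 10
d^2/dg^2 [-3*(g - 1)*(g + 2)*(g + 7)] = -18*g - 48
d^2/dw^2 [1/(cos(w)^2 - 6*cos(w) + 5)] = (-8*sin(w)^4 + 36*sin(w)^2 - 105*cos(w) + 9*cos(3*w) + 96)/(2*(cos(w) - 5)^3*(cos(w) - 1)^3)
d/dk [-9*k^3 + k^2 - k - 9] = -27*k^2 + 2*k - 1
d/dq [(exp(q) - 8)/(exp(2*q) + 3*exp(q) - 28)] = (-(exp(q) - 8)*(2*exp(q) + 3) + exp(2*q) + 3*exp(q) - 28)*exp(q)/(exp(2*q) + 3*exp(q) - 28)^2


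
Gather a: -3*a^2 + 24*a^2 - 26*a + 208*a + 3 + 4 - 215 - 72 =21*a^2 + 182*a - 280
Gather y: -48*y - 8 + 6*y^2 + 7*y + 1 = 6*y^2 - 41*y - 7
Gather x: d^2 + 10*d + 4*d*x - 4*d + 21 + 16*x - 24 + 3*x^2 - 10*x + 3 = d^2 + 6*d + 3*x^2 + x*(4*d + 6)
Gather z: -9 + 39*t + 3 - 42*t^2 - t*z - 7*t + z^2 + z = -42*t^2 + 32*t + z^2 + z*(1 - t) - 6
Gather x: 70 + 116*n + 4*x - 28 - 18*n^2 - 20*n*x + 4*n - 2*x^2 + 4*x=-18*n^2 + 120*n - 2*x^2 + x*(8 - 20*n) + 42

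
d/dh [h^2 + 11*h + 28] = 2*h + 11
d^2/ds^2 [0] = 0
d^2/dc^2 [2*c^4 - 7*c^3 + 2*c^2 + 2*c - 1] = 24*c^2 - 42*c + 4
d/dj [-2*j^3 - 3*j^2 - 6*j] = -6*j^2 - 6*j - 6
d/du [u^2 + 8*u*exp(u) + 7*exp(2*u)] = 8*u*exp(u) + 2*u + 14*exp(2*u) + 8*exp(u)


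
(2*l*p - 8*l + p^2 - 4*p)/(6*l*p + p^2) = (2*l*p - 8*l + p^2 - 4*p)/(p*(6*l + p))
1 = 1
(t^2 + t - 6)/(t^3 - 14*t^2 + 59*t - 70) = (t + 3)/(t^2 - 12*t + 35)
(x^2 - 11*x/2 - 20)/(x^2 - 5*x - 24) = (x + 5/2)/(x + 3)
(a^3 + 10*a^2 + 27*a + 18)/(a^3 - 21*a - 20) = (a^2 + 9*a + 18)/(a^2 - a - 20)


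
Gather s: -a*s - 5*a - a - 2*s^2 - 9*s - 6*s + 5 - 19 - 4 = -6*a - 2*s^2 + s*(-a - 15) - 18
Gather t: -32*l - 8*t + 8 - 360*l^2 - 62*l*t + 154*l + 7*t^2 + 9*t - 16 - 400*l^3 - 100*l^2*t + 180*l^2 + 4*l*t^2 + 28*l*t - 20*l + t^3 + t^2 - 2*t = -400*l^3 - 180*l^2 + 102*l + t^3 + t^2*(4*l + 8) + t*(-100*l^2 - 34*l - 1) - 8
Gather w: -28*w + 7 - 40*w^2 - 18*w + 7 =-40*w^2 - 46*w + 14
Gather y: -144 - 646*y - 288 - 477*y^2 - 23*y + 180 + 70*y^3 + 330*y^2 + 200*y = 70*y^3 - 147*y^2 - 469*y - 252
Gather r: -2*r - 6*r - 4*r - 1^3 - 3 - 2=-12*r - 6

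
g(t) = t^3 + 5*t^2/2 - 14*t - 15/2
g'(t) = 3*t^2 + 5*t - 14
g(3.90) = 35.24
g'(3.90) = 51.13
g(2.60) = -9.42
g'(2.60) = 19.28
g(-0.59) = 1.42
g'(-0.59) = -15.91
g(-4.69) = 9.99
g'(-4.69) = 28.54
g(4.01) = 41.04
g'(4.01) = 54.29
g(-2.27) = 25.47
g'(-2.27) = -9.89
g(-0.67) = 2.70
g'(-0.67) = -16.00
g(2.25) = -14.95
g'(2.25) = 12.44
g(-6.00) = -49.50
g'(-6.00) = 64.00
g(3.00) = 0.00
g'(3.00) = 28.00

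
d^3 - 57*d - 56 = (d - 8)*(d + 1)*(d + 7)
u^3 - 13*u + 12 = (u - 3)*(u - 1)*(u + 4)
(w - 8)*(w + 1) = w^2 - 7*w - 8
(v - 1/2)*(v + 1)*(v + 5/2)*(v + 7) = v^4 + 10*v^3 + 87*v^2/4 + 4*v - 35/4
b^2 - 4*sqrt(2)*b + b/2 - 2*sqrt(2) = (b + 1/2)*(b - 4*sqrt(2))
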